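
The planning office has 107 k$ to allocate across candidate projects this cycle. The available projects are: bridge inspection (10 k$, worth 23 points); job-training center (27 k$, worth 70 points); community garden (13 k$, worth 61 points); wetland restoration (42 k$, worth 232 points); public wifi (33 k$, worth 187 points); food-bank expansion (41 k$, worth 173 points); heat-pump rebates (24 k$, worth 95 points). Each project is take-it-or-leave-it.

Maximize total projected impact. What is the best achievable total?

514

Taking the top-ratio projects first gives bridge inspection + community garden + wetland restoration + public wifi for 503 (98 k$).
Replace bridge inspection and community garden with heat-pump rebates: the trade gains 11 net, giving 514 at 99 k$.
The closest alternative, bridge inspection + community garden + wetland restoration + public wifi, reaches only 503.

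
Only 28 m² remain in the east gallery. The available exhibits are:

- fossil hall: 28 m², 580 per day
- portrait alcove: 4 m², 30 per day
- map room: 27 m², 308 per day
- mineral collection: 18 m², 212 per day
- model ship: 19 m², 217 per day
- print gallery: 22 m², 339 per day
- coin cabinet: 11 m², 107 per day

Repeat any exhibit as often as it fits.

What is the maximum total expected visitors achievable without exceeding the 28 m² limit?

580

Ranking by ratio (expected visitors/m²): fossil hall 20.71, print gallery 15.41, mineral collection 11.78.
Fossil hall uses 28 of the 28 m² and totals 580.
Nothing else within 28 m² beats 580.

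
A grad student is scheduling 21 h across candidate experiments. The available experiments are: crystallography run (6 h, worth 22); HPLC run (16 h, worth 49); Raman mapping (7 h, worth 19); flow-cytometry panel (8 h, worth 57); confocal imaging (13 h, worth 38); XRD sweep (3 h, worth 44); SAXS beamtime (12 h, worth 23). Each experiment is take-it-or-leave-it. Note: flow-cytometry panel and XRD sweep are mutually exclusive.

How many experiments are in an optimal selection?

3

Optimal total is 98.
One optimal bundle: crystallography run + Raman mapping + flow-cytometry panel (21 h).
Every optimal selection uses 3 experiments.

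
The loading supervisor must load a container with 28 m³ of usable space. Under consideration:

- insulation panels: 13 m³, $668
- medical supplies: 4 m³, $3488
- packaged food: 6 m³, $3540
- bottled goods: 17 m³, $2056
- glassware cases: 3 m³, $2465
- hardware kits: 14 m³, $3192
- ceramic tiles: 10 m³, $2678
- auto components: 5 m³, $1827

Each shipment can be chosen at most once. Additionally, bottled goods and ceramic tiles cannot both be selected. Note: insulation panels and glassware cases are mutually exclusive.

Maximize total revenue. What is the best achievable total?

13998

Ranking by ratio (revenue/m³): medical supplies 872.00, glassware cases 821.67, packaged food 590.00, auto components 365.40.
Best packing: medical supplies + packaged food + glassware cases + ceramic tiles + auto components — 28 m³, 13998 total.
Next best is medical supplies + packaged food + glassware cases + hardware kits at 12685 (27 m³) — short by 1313.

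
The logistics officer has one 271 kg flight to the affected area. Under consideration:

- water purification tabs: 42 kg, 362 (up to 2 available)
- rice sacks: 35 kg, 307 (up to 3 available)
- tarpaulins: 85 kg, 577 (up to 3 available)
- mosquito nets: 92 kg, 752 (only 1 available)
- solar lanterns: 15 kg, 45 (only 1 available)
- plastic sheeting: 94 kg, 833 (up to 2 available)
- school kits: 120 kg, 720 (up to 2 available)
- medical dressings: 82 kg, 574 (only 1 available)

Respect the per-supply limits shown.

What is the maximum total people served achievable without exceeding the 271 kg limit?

2335

Taking the top-ratio supplies first gives 2×rice sacks + 2×plastic sheeting for 2280 (258 kg).
The 35 kg tied up in rice sacks is better spent on water purification tabs — total rises to 2335 (265 kg).
The spare 6 kg is too small for any remaining supply, and no exchange beats 2335.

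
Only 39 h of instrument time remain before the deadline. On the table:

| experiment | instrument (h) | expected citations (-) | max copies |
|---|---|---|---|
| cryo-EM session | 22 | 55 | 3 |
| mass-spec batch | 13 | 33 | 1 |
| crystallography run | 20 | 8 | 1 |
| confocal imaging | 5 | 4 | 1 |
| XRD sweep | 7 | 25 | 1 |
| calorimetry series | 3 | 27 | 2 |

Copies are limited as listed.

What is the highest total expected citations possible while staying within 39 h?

Taking the top-ratio experiments first gives mass-spec batch + confocal imaging + XRD sweep + 2×calorimetry series for 116 (31 h).
Replace mass-spec batch and confocal imaging with cryo-EM session: the trade gains 18 net, giving 134 at 35 h.

134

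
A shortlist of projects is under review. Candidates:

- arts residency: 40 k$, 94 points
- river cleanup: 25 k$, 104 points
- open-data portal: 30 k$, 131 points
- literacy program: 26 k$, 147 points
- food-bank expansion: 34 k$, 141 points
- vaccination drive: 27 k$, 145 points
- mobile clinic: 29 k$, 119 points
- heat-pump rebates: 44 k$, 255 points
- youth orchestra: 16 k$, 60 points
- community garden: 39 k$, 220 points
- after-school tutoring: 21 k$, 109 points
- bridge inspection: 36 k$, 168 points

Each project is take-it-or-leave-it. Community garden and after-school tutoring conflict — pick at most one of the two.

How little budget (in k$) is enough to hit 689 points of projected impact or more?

Need the lightest bundle worth ≥ 689.
literacy program + vaccination drive + heat-pump rebates + bridge inspection reaches 715 using 133 k$.
Below 133 k$ the best achievable stays under 689.

133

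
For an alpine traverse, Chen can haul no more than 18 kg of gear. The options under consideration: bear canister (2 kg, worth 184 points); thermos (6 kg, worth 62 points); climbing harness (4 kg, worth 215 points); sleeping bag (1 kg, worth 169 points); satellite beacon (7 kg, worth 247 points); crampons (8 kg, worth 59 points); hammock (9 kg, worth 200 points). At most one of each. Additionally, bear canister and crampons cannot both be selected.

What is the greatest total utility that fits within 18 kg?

Taking bear canister + climbing harness + sleeping bag + satellite beacon: 14 kg used, 815 in utility.

815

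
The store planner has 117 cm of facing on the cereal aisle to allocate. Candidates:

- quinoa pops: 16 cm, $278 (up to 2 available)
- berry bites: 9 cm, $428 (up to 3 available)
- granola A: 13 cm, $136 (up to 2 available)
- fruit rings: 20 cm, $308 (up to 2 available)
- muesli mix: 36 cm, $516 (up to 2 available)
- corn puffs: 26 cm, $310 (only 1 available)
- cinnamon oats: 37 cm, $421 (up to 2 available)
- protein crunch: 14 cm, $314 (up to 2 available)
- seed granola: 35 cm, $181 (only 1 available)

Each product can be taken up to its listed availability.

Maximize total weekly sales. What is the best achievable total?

2808

Greedy by ratio would take 2×quinoa pops + 3×berry bites + fruit rings + 2×protein crunch: 107 cm used, total 2776.
The 16 cm tied up in quinoa pops is better spent on corn puffs — total rises to 2808 (117 cm).
That's the maximum — no swap from here does better than 2808.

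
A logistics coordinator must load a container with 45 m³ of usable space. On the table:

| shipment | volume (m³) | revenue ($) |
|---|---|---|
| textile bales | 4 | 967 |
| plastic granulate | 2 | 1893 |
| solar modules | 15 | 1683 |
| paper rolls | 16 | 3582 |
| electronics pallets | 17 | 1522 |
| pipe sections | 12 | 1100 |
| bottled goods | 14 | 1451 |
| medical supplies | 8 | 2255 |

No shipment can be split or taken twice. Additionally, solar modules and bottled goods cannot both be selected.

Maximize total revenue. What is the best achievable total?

10380

Taking textile bales + plastic granulate + solar modules + paper rolls + medical supplies: 45 m³ used, 10380 in revenue.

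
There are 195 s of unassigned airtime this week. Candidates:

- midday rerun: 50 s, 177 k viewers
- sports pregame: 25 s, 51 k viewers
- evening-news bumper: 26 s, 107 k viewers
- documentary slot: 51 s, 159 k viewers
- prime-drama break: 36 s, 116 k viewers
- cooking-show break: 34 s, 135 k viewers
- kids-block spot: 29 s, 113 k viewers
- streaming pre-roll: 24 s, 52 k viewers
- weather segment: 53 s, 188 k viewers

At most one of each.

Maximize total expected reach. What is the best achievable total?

720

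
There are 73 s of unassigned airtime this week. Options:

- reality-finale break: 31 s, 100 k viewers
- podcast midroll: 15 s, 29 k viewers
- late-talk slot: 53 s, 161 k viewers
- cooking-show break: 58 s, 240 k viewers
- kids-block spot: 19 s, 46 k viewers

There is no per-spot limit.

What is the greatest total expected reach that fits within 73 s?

269

Ranking by ratio (expected reach/s): cooking-show break 4.14, reality-finale break 3.23, late-talk slot 3.04, kids-block spot 2.42.
Best packing: podcast midroll + cooking-show break — 73 s, 269 total.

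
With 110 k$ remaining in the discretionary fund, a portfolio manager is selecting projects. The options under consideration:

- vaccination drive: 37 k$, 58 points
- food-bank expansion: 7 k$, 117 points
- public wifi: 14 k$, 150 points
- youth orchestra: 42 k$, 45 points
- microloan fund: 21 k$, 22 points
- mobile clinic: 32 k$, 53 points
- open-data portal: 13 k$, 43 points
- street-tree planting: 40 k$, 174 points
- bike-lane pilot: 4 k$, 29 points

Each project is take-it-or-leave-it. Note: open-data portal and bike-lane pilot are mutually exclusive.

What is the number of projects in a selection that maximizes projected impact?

The maximum projected impact within 110 k$ is 537.
One optimal bundle: food-bank expansion + public wifi + mobile clinic + open-data portal + street-tree planting (106 k$).
Any selection reaching 537 contains exactly 5 projects.

5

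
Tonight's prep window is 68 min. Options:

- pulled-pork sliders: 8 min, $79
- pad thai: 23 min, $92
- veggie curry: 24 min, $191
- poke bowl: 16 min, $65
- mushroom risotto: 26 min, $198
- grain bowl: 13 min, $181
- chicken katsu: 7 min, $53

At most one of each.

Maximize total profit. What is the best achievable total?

A density-first pass picks pulled-pork sliders + veggie curry + poke bowl + grain bowl + chicken katsu — 569 at 68 min.
Replace pulled-pork sliders and poke bowl and chicken katsu with mushroom risotto: the trade gains 1 net, giving 570 at 63 min.
Nothing else within 68 min beats 570.

570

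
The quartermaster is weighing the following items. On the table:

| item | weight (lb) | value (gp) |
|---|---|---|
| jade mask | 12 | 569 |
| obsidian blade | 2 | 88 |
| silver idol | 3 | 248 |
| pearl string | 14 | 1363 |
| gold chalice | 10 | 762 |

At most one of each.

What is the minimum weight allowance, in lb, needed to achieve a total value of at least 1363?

14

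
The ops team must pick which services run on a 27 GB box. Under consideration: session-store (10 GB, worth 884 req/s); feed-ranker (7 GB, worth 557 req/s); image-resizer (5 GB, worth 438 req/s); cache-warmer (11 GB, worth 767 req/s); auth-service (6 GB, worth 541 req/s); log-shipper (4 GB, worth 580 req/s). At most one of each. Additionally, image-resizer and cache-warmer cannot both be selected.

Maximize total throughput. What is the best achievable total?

2562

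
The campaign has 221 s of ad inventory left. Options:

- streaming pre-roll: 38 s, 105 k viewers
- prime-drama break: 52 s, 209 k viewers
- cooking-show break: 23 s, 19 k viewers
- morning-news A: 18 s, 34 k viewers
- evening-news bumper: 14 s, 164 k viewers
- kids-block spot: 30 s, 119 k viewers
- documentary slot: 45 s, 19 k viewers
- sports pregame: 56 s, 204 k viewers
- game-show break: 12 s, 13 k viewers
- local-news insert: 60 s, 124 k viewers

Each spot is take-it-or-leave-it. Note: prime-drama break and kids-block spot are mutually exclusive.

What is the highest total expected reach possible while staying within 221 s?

Ranking by ratio (expected reach/s): evening-news bumper 11.71, prime-drama break 4.02, kids-block spot 3.97.
Best packing: streaming pre-roll + prime-drama break + evening-news bumper + sports pregame + local-news insert — 220 s, 806 total.
Next best is streaming pre-roll + morning-news A + evening-news bumper + kids-block spot + sports pregame + local-news insert at 750 (216 s) — short by 56.

806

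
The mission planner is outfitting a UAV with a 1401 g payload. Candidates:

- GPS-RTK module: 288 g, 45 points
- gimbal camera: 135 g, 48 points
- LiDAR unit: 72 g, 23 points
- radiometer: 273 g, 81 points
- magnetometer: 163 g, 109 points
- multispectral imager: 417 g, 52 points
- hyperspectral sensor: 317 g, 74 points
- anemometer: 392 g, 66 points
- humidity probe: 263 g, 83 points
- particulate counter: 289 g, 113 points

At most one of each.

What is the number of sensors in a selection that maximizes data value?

Best achievable data value is 483.
One optimal bundle: LiDAR unit + radiometer + magnetometer + hyperspectral sensor + humidity probe + particulate counter (1377 g).
Any selection reaching 483 contains exactly 6 sensors.

6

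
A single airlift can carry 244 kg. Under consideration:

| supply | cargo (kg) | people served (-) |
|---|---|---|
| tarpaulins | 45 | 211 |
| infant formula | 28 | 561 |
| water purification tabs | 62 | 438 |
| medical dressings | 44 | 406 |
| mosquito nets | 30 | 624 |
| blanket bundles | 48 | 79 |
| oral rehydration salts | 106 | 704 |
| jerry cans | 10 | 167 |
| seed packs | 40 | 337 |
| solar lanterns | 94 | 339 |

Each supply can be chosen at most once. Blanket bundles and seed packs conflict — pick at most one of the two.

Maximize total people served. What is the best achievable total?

Taking infant formula + water purification tabs + medical dressings + mosquito nets + jerry cans + seed packs: 214 kg used, 2533 in people served.
The closest alternative, infant formula + water purification tabs + mosquito nets + oral rehydration salts + jerry cans, reaches only 2494.

2533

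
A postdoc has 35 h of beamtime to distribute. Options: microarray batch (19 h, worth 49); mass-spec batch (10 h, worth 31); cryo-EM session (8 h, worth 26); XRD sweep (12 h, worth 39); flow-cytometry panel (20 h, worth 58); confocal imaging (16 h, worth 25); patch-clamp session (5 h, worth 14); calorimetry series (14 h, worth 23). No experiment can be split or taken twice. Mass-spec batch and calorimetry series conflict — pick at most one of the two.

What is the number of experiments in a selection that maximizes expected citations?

4

Best achievable expected citations is 110.
One optimal bundle: mass-spec batch + cryo-EM session + XRD sweep + patch-clamp session (35 h).
Every optimal selection uses 4 experiments.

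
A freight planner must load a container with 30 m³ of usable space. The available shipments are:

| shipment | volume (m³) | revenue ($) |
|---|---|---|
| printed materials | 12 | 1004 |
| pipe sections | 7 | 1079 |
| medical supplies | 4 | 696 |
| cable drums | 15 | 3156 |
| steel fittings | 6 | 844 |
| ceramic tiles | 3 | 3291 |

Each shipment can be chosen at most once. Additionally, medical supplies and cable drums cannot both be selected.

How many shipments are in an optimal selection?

3

The maximum revenue within 30 m³ is 7526.
For example pipe sections + cable drums + ceramic tiles achieves it, using 25 m³.
Any selection reaching 7526 contains exactly 3 shipments.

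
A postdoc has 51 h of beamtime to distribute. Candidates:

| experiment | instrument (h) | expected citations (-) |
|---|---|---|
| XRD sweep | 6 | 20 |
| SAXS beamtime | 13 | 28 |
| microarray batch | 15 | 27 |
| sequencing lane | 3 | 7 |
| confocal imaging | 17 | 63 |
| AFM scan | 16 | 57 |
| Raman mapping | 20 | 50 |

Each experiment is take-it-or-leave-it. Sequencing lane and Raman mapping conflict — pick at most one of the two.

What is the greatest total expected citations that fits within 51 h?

155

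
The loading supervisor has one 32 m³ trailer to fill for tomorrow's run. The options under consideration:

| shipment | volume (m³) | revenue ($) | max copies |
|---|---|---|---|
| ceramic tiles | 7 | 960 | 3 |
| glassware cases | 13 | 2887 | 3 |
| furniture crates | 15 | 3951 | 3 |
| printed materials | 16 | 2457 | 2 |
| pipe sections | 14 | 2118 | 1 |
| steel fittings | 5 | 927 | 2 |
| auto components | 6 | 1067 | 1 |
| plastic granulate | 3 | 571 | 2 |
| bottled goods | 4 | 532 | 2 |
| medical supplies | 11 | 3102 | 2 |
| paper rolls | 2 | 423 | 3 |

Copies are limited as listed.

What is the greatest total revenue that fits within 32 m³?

8325

By revenue per m³: medical supplies 282.00, furniture crates 263.40, glassware cases 222.08, paper rolls 211.50 lead.
Filling by ratio: plastic granulate + 2×medical supplies + 3×paper rolls for 8044, with 1 m³ left unused.
The 29 m³ tied up in plastic granulate and 2×medical supplies and 2×paper rolls is better spent on 2×furniture crates — total rises to 8325 (32 m³).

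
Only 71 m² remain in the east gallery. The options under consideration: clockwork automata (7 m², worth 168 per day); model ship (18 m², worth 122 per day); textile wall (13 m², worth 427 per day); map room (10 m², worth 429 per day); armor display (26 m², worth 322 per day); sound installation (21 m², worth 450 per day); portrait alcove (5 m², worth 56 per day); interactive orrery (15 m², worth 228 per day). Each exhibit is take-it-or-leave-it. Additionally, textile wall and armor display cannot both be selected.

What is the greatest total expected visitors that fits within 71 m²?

1758

Ranking by ratio (expected visitors/m²): map room 42.90, textile wall 32.85, clockwork automata 24.00, sound installation 21.43.
Taking clockwork automata + textile wall + map room + sound installation + portrait alcove + interactive orrery: 71 m² used, 1758 in expected visitors.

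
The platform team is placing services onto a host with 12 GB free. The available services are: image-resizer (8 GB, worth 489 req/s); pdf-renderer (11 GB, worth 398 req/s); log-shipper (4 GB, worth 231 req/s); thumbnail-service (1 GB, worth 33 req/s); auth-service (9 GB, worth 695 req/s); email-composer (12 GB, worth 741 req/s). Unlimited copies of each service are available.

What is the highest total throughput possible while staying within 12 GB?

794

Taking 3×thumbnail-service + auth-service: 12 GB used, 794 in throughput.
No other feasible combination exceeds 794.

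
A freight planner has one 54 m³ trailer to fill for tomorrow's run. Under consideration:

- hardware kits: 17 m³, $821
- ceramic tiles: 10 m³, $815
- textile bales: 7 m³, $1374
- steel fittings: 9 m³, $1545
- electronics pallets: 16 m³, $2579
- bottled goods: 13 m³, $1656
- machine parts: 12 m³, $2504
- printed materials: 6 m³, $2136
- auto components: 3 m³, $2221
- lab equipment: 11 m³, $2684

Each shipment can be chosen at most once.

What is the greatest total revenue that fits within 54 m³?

12746

The ratio heuristic lands on textile bales + steel fittings + machine parts + printed materials + auto components + lab equipment (12464) but leaves 6 m³ idle.
Replace textile bales with bottled goods: the trade gains 282 net, giving 12746 at 54 m³.
Nothing else within 54 m³ beats 12746.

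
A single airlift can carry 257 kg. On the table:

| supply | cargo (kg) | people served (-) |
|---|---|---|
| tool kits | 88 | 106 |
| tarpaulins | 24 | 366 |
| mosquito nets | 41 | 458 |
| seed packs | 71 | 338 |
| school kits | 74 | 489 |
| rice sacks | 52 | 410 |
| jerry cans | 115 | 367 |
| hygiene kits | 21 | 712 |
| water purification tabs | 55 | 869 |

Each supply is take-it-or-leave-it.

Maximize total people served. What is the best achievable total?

2938

Greedy by ratio would take tarpaulins + mosquito nets + rice sacks + hygiene kits + water purification tabs: 193 kg used, total 2815.
The 24 kg tied up in tarpaulins is better spent on school kits — total rises to 2938 (243 kg).
Runner-up tarpaulins + mosquito nets + school kits + hygiene kits + water purification tabs tops out at 2894.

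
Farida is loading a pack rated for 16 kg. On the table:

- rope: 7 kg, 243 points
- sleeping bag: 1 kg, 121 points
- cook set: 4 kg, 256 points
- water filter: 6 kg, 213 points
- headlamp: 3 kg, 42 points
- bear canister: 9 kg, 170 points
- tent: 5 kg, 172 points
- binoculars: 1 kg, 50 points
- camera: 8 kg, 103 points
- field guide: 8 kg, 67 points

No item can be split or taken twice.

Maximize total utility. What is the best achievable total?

762

Density check — sleeping bag 121.00, cook set 64.00, binoculars 50.00 are the best per kg.
The ratio heuristic lands on sleeping bag + cook set + water filter + headlamp + binoculars (682) but leaves 1 kg idle.
The 4 kg tied up in headlamp and binoculars is better spent on tent — total rises to 762 (16 kg).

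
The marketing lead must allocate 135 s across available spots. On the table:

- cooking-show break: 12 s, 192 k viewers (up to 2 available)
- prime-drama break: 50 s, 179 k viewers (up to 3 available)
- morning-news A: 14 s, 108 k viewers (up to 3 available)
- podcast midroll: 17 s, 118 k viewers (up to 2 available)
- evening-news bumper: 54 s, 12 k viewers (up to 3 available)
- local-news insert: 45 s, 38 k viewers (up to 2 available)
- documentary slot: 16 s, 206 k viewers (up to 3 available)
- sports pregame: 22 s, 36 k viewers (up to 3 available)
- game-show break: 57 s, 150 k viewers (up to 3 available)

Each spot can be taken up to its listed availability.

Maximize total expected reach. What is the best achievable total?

1454

By expected reach per s: cooking-show break 16.00, documentary slot 12.88, morning-news A 7.71, podcast midroll 6.94 lead.
Greedy by ratio would take 2×cooking-show break + 3×morning-news A + podcast midroll + 3×documentary slot: 131 s used, total 1444.
The 14 s tied up in morning-news A is better spent on podcast midroll — total rises to 1454 (134 s).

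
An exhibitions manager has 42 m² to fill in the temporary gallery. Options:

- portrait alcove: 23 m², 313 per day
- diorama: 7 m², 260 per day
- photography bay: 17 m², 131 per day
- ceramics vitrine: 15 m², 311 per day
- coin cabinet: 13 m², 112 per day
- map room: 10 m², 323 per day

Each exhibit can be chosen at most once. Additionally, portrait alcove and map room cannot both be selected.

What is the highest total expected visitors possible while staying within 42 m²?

894

The ratio ordering already packs tightly: diorama + ceramics vitrine + map room, 32 m², 894.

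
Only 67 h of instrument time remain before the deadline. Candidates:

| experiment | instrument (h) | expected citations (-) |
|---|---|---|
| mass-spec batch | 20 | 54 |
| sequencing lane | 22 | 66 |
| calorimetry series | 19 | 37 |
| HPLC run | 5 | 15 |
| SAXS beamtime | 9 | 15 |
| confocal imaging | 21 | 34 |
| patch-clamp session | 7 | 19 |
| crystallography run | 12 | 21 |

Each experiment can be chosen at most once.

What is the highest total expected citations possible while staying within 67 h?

Density check — sequencing lane 3.00, HPLC run 3.00, patch-clamp session 2.71 are the best per h.
Best packing: mass-spec batch + sequencing lane + HPLC run + patch-clamp session + crystallography run — 66 h, 175 total.

175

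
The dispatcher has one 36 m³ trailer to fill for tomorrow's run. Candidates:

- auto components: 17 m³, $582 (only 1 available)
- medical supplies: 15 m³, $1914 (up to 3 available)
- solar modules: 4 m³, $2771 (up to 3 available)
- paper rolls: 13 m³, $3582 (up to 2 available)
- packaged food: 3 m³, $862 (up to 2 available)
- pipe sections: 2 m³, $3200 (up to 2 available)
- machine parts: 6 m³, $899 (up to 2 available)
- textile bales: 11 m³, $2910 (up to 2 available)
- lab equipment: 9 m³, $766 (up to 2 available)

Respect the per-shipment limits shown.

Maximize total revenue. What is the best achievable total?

20019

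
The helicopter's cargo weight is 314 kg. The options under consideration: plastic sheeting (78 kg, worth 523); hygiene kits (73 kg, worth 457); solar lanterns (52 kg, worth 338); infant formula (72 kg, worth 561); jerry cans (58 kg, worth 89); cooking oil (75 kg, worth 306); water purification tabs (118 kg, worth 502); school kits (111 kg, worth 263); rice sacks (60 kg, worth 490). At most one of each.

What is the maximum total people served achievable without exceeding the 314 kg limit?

2031

By people served per kg: rice sacks 8.17, infant formula 7.79, plastic sheeting 6.71, solar lanterns 6.50 lead.
Taking the top-ratio supplies first gives plastic sheeting + solar lanterns + infant formula + rice sacks for 1912 (262 kg).
Dropping solar lanterns frees 52 kg; slotting in hygiene kits (73 kg) lifts the total to 2031 at 283 kg.
Every other selection either busts 314 kg or fails to beat 2031.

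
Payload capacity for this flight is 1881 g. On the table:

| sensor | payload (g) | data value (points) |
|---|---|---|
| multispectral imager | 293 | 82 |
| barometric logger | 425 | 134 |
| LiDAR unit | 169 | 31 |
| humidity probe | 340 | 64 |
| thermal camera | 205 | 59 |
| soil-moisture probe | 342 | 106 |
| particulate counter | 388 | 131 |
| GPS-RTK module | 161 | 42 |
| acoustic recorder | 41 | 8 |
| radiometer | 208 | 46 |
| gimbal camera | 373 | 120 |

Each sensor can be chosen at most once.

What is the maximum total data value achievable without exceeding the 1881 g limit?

Greedy by ratio would take barometric logger + thermal camera + soil-moisture probe + particulate counter + acoustic recorder + gimbal camera: 1774 g used, total 558.
Replace thermal camera with multispectral imager: the trade gains 23 net, giving 581 at 1862 g.

581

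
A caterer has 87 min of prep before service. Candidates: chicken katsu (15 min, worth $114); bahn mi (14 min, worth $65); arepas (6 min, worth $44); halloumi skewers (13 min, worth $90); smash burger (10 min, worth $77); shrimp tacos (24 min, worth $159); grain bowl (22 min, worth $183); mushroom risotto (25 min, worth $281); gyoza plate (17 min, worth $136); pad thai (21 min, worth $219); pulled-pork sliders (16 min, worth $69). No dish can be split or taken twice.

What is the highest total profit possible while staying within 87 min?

819

Grain bowl + mushroom risotto + gyoza plate + pad thai uses 85 of the 87 min and totals 819.
Every other selection either busts 87 min or fails to beat 819.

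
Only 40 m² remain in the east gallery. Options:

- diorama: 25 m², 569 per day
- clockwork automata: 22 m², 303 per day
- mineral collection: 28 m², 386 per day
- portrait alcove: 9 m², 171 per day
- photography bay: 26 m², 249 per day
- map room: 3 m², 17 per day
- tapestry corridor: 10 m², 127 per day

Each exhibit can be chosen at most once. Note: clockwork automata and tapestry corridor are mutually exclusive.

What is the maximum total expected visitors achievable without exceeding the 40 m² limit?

By expected visitors per m²: diorama 22.76, portrait alcove 19.00, mineral collection 13.79, clockwork automata 13.77 lead.
Taking diorama + portrait alcove + map room: 37 m² used, 757 in expected visitors.
No other feasible combination exceeds 757.

757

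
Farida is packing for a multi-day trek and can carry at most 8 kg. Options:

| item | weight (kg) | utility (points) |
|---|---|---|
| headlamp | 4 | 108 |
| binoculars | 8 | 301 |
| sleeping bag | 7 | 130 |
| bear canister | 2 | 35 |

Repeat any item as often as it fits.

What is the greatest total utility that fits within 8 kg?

By utility per kg: binoculars 37.62, headlamp 27.00, sleeping bag 18.57, bear canister 17.50 lead.
The ratio ordering already packs tightly: binoculars, 8 kg, 301.

301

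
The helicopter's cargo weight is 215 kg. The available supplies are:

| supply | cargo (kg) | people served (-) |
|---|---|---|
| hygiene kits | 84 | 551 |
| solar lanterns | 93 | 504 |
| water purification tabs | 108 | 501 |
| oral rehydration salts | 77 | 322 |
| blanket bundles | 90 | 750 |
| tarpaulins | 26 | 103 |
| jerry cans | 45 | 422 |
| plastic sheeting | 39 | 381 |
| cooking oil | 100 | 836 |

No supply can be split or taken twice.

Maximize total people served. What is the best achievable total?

1742

Tarpaulins + jerry cans + plastic sheeting + cooking oil uses 210 of the 215 kg and totals 1742.
Next best is hygiene kits + blanket bundles + plastic sheeting at 1682 (213 kg) — short by 60.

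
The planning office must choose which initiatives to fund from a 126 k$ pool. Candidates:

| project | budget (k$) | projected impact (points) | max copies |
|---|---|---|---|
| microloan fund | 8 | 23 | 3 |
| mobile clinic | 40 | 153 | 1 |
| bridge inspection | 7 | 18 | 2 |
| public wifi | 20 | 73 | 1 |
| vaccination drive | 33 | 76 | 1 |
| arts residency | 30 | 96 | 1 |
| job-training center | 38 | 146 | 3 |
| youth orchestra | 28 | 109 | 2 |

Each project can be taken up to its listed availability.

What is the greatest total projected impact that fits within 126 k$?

481

Ranking by ratio (projected impact/k$): youth orchestra 3.89, job-training center 3.84, mobile clinic 3.83.
Greedy by ratio would take microloan fund + public wifi + job-training center + 2×youth orchestra: 122 k$ used, total 460.
The 36 k$ tied up in microloan fund and youth orchestra is better spent on mobile clinic — total rises to 481 (126 k$).
Every other selection either busts 126 k$ or exceeds an availability limit or fails to beat 481.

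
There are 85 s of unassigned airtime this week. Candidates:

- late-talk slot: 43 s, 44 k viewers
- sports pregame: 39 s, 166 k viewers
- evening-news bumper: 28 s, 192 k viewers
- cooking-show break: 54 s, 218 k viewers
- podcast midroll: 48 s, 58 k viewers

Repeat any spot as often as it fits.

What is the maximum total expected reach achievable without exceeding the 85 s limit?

576

Taking 3×evening-news bumper: 84 s used, 576 in expected reach.
Every other selection either busts 85 s or fails to beat 576.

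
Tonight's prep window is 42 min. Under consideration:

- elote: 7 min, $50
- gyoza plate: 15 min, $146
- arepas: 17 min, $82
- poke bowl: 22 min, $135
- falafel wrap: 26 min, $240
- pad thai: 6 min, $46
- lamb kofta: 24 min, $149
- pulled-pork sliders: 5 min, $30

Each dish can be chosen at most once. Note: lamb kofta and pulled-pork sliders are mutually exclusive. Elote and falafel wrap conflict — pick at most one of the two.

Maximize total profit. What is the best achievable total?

Ranking by ratio (profit/min): gyoza plate 9.73, falafel wrap 9.23, pad thai 7.67, elote 7.14.
Taking gyoza plate + falafel wrap: 41 min used, 386 in profit.
Every other selection either busts 42 min or breaks a pairing rule or fails to beat 386.

386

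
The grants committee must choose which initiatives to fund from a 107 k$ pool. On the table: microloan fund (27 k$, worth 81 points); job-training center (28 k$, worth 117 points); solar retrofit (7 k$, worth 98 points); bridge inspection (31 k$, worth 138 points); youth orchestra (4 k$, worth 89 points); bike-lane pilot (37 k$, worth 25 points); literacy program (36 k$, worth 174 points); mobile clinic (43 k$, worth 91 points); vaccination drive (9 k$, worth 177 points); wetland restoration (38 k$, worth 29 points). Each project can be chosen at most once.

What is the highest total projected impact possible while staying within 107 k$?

By projected impact per k$: youth orchestra 22.25, vaccination drive 19.67, solar retrofit 14.00, literacy program 4.83 lead.
Greedy by ratio would take solar retrofit + bridge inspection + youth orchestra + literacy program + vaccination drive: 87 k$ used, total 676.
Replace literacy program with microloan fund + job-training center: the trade gains 24 net, giving 700 at 106 k$.
That's the maximum — no swap from here does better than 700.

700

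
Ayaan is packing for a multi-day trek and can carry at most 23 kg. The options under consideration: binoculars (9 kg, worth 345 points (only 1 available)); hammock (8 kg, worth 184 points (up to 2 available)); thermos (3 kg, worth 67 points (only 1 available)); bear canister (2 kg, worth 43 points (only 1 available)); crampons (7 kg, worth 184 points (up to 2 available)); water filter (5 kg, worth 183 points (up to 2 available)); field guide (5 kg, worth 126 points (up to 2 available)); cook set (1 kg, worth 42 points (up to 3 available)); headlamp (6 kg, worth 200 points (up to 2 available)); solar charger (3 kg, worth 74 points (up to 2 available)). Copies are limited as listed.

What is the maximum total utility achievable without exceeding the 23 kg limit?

By utility per kg: cook set 42.00, binoculars 38.33, water filter 36.60 lead.
The ratio heuristic lands on binoculars + 2×water filter + 3×cook set (837) but leaves 1 kg idle.
Replace water filter with headlamp: the trade gains 17 net, giving 854 at 23 kg.
Nothing else within 23 kg beats 854.

854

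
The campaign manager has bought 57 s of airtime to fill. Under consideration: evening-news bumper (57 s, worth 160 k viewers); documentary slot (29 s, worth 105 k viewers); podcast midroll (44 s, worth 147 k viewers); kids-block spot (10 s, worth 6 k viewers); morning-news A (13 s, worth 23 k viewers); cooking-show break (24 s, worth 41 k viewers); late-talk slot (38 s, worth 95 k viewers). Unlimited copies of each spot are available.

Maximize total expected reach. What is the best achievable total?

Taking the top-ratio spots first gives documentary slot + 2×morning-news A for 151 (55 s).
The 42 s tied up in documentary slot and morning-news A is better spent on podcast midroll — total rises to 170 (57 s).
No other feasible combination exceeds 170.

170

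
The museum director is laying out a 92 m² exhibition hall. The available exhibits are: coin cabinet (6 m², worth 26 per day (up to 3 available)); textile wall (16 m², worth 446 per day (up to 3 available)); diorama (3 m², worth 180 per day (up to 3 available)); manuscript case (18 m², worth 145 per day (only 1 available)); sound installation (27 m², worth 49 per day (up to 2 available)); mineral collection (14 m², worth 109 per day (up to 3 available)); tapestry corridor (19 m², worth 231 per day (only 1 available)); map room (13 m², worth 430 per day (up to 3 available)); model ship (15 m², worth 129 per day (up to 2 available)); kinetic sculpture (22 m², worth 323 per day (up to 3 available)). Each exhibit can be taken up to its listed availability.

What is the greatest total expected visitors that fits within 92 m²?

2808

Density check — diorama 60.00, map room 33.08, textile wall 27.88 are the best per m².
Taking the top-ratio exhibits first gives 2×coin cabinet + 2×textile wall + 3×diorama + 3×map room for 2774 (92 m²).
Replace 2×coin cabinet and 2×diorama with textile wall: the trade gains 34 net, giving 2808 at 90 m².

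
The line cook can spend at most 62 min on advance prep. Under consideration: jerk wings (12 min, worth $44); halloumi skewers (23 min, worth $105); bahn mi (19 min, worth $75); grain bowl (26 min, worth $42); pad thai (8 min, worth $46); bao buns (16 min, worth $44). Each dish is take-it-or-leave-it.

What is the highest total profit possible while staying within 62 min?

270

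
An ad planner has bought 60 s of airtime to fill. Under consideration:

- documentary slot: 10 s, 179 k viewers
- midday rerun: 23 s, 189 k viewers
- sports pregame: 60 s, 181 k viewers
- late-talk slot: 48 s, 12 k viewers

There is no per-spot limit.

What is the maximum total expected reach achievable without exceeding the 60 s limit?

By expected reach per s: documentary slot 17.90, midday rerun 8.22, sports pregame 3.02, late-talk slot 0.25 lead.
Taking 6×documentary slot: 60 s used, 1074 in expected reach.
No other feasible combination exceeds 1074.

1074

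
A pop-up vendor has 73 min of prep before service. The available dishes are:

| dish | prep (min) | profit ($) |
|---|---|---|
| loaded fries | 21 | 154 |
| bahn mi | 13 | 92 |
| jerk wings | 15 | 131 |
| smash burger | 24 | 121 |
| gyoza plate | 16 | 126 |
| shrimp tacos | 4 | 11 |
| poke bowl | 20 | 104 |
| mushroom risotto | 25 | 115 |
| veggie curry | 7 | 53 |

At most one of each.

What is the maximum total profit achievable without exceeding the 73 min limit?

556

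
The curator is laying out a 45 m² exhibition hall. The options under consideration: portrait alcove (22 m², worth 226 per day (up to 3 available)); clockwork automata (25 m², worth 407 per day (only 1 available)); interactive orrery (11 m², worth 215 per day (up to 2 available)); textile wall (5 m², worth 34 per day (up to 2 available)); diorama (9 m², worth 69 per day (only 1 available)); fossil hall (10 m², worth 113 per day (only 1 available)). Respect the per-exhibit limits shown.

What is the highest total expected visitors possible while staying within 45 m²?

691

A density-first pass picks 2×interactive orrery + diorama + fossil hall — 612 at 41 m².
Replace interactive orrery and fossil hall with clockwork automata: the trade gains 79 net, giving 691 at 45 m².
No other feasible combination exceeds 691.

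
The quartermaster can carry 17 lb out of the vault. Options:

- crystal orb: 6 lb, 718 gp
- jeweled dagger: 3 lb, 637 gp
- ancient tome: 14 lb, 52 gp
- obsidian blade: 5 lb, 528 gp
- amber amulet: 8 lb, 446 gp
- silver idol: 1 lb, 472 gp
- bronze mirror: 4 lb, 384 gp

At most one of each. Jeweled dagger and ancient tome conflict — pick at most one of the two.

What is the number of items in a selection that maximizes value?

The maximum value within 17 lb is 2355.
One optimal bundle: crystal orb + jeweled dagger + obsidian blade + silver idol (15 lb).
All optima have 4 items.

4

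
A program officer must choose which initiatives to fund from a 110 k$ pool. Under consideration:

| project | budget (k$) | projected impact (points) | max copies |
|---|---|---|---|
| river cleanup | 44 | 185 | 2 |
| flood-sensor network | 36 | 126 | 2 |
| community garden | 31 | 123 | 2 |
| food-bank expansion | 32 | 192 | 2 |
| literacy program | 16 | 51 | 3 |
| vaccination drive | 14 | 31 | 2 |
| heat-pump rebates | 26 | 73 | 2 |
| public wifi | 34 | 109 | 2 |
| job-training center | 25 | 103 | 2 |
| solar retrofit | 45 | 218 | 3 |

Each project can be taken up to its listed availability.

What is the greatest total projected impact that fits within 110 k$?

602

Best packing: 2×food-bank expansion + solar retrofit — 109 k$, 602 total.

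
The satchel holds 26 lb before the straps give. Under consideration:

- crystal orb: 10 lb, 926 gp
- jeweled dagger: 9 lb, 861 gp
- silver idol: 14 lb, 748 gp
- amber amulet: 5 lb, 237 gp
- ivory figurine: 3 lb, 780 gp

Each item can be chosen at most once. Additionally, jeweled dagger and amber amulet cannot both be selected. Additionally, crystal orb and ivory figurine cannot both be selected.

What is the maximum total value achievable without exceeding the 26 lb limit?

Ranking by ratio (value/lb): ivory figurine 260.00, jeweled dagger 95.67, crystal orb 92.60, silver idol 53.43.
Best packing: jeweled dagger + silver idol + ivory figurine — 26 lb, 2389 total.
Nothing else feasible within 26 lb beats 2389.

2389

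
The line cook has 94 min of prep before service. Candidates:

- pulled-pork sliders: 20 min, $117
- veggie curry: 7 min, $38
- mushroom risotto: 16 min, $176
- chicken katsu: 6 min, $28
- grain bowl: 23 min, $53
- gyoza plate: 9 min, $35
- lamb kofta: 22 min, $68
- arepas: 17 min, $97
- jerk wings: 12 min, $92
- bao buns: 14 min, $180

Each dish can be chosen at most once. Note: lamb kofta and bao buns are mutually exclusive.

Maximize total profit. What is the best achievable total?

By profit per min: bao buns 12.86, mushroom risotto 11.00, jerk wings 7.67 lead.
The ratio ordering already packs tightly: pulled-pork sliders + veggie curry + mushroom risotto + chicken katsu + arepas + jerk wings + bao buns, 92 min, 728.
The closest alternative, pulled-pork sliders + mushroom risotto + chicken katsu + gyoza plate + arepas + jerk wings + bao buns, reaches only 725.

728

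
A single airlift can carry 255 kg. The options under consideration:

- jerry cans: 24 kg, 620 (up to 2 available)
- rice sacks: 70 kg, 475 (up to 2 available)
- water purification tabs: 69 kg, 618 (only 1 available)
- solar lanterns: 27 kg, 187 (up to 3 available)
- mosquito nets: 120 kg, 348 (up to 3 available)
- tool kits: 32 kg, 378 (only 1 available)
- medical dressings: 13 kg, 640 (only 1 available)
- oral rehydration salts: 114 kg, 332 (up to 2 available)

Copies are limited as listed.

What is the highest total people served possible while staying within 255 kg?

3437

Taking 2×jerry cans + water purification tabs + 3×solar lanterns + tool kits + medical dressings: 243 kg used, 3437 in people served.
That's the maximum — no swap from here does better than 3437.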